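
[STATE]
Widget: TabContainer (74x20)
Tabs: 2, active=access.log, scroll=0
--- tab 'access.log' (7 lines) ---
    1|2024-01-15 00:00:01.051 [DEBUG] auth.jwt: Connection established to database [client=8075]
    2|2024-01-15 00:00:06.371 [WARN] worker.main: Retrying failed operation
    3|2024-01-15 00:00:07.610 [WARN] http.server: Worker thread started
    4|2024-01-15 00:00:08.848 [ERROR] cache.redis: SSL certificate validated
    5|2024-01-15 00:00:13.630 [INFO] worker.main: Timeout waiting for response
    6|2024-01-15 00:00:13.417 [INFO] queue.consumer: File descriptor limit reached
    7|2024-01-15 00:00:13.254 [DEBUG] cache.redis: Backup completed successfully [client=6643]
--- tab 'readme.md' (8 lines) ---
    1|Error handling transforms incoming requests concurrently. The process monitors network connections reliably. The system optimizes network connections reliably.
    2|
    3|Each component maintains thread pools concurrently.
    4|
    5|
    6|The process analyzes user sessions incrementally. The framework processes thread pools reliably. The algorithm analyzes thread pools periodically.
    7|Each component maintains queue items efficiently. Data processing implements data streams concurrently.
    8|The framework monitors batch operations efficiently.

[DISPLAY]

[access.log]│ readme.md                                                   
──────────────────────────────────────────────────────────────────────────
2024-01-15 00:00:01.051 [DEBUG] auth.jwt: Connection established to databa
2024-01-15 00:00:06.371 [WARN] worker.main: Retrying failed operation     
2024-01-15 00:00:07.610 [WARN] http.server: Worker thread started         
2024-01-15 00:00:08.848 [ERROR] cache.redis: SSL certificate validated    
2024-01-15 00:00:13.630 [INFO] worker.main: Timeout waiting for response  
2024-01-15 00:00:13.417 [INFO] queue.consumer: File descriptor limit reach
2024-01-15 00:00:13.254 [DEBUG] cache.redis: Backup completed successfully
                                                                          
                                                                          
                                                                          
                                                                          
                                                                          
                                                                          
                                                                          
                                                                          
                                                                          
                                                                          
                                                                          


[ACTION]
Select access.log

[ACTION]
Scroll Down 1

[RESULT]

[access.log]│ readme.md                                                   
──────────────────────────────────────────────────────────────────────────
2024-01-15 00:00:06.371 [WARN] worker.main: Retrying failed operation     
2024-01-15 00:00:07.610 [WARN] http.server: Worker thread started         
2024-01-15 00:00:08.848 [ERROR] cache.redis: SSL certificate validated    
2024-01-15 00:00:13.630 [INFO] worker.main: Timeout waiting for response  
2024-01-15 00:00:13.417 [INFO] queue.consumer: File descriptor limit reach
2024-01-15 00:00:13.254 [DEBUG] cache.redis: Backup completed successfully
                                                                          
                                                                          
                                                                          
                                                                          
                                                                          
                                                                          
                                                                          
                                                                          
                                                                          
                                                                          
                                                                          
                                                                          


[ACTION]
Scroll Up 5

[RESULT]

[access.log]│ readme.md                                                   
──────────────────────────────────────────────────────────────────────────
2024-01-15 00:00:01.051 [DEBUG] auth.jwt: Connection established to databa
2024-01-15 00:00:06.371 [WARN] worker.main: Retrying failed operation     
2024-01-15 00:00:07.610 [WARN] http.server: Worker thread started         
2024-01-15 00:00:08.848 [ERROR] cache.redis: SSL certificate validated    
2024-01-15 00:00:13.630 [INFO] worker.main: Timeout waiting for response  
2024-01-15 00:00:13.417 [INFO] queue.consumer: File descriptor limit reach
2024-01-15 00:00:13.254 [DEBUG] cache.redis: Backup completed successfully
                                                                          
                                                                          
                                                                          
                                                                          
                                                                          
                                                                          
                                                                          
                                                                          
                                                                          
                                                                          
                                                                          


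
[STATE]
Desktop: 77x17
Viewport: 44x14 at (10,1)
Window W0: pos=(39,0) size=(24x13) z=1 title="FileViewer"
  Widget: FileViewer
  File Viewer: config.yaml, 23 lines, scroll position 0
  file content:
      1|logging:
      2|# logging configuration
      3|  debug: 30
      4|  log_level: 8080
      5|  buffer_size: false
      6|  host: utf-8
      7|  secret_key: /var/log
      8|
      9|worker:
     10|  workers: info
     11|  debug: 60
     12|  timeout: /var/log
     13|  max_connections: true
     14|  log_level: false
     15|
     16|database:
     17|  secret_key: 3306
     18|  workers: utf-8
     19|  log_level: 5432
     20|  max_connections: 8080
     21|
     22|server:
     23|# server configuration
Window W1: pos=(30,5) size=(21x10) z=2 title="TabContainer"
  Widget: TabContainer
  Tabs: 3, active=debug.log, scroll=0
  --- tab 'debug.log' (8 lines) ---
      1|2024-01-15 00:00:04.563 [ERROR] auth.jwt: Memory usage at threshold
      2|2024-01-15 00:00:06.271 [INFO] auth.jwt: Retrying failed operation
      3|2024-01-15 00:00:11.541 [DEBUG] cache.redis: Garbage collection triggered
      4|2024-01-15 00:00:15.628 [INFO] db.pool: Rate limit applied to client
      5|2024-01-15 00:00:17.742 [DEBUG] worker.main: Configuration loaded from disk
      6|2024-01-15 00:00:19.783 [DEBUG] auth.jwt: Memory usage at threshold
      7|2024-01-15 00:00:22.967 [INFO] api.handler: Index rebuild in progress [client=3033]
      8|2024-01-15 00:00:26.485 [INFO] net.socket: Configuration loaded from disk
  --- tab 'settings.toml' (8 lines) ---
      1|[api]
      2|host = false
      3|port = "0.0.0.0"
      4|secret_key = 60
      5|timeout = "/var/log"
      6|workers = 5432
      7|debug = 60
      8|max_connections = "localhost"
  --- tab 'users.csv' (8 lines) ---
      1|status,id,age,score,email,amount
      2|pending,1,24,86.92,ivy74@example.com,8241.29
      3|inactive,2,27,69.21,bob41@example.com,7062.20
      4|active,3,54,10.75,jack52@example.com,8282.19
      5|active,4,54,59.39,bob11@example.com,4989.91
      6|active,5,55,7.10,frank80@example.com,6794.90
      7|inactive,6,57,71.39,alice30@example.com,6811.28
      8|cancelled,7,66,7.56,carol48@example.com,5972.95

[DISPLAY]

                             ┃ FileViewer   
                             ┠──────────────
                             ┃logging:      
                             ┃# logging conf
                    ┏━━━━━━━━━━━━━━━━━━━┓   
                    ┃ TabContainer      ┃: 8
                    ┠───────────────────┨ze:
                    ┃[debug.log]│ settin┃-8 
                    ┃───────────────────┃y: 
                    ┃2024-01-15 00:00:04┃   
                    ┃2024-01-15 00:00:06┃   
                    ┃2024-01-15 00:00:11┃━━━
                    ┃2024-01-15 00:00:15┃   
                    ┗━━━━━━━━━━━━━━━━━━━┛   


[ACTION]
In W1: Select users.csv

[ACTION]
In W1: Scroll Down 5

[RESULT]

                             ┃ FileViewer   
                             ┠──────────────
                             ┃logging:      
                             ┃# logging conf
                    ┏━━━━━━━━━━━━━━━━━━━┓   
                    ┃ TabContainer      ┃: 8
                    ┠───────────────────┨ze:
                    ┃ debug.log │ settin┃-8 
                    ┃───────────────────┃y: 
                    ┃active,5,55,7.10,fr┃   
                    ┃inactive,6,57,71.39┃   
                    ┃cancelled,7,66,7.56┃━━━
                    ┃                   ┃   
                    ┗━━━━━━━━━━━━━━━━━━━┛   


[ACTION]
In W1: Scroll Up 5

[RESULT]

                             ┃ FileViewer   
                             ┠──────────────
                             ┃logging:      
                             ┃# logging conf
                    ┏━━━━━━━━━━━━━━━━━━━┓   
                    ┃ TabContainer      ┃: 8
                    ┠───────────────────┨ze:
                    ┃ debug.log │ settin┃-8 
                    ┃───────────────────┃y: 
                    ┃status,id,age,score┃   
                    ┃pending,1,24,86.92,┃   
                    ┃inactive,2,27,69.21┃━━━
                    ┃active,3,54,10.75,j┃   
                    ┗━━━━━━━━━━━━━━━━━━━┛   


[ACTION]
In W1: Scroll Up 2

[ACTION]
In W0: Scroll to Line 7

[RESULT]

                             ┃ FileViewer   
                             ┠──────────────
                             ┃  secret_key: 
                             ┃              
                    ┏━━━━━━━━━━━━━━━━━━━┓   
                    ┃ TabContainer      ┃inf
                    ┠───────────────────┨   
                    ┃ debug.log │ settin┃/va
                    ┃───────────────────┃cti
                    ┃status,id,age,score┃: f
                    ┃pending,1,24,86.92,┃   
                    ┃inactive,2,27,69.21┃━━━
                    ┃active,3,54,10.75,j┃   
                    ┗━━━━━━━━━━━━━━━━━━━┛   


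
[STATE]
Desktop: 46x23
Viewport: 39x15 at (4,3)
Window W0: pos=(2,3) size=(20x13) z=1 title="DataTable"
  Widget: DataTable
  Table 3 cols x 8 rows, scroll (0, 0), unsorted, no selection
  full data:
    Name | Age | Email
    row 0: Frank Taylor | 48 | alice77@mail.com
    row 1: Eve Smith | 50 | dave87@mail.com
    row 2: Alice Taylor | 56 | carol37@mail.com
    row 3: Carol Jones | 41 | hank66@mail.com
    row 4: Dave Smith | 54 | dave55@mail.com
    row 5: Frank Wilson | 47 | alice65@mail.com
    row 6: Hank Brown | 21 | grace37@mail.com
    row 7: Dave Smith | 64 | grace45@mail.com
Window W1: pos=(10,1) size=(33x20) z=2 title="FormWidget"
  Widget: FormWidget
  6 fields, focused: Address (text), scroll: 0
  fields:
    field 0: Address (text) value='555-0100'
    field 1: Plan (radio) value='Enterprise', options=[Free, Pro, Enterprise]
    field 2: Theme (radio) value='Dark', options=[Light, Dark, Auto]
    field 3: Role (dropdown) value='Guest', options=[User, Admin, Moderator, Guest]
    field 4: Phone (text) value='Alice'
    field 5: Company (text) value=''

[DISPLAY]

━━━━━━┠───────────────────────────────┨
DataTa┃> Address:    [555-0100       ]┃
──────┃  Plan:       ( ) Free  ( ) Pro┃
ame   ┃  Theme:      ( ) Light  (●) Da┃
──────┃  Role:       [Guest         ▼]┃
rank T┃  Phone:      [Alice          ]┃
ve Smi┃  Company:    [               ]┃
lice T┃                               ┃
arol J┃                               ┃
ave Sm┃                               ┃
rank W┃                               ┃
ank Br┃                               ┃
━━━━━━┃                               ┃
      ┃                               ┃
      ┃                               ┃


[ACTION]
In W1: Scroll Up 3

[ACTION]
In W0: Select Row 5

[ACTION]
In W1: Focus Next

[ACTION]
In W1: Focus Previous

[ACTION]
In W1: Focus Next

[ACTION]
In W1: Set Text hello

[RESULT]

━━━━━━┠───────────────────────────────┨
DataTa┃  Address:    [555-0100       ]┃
──────┃> Plan:       ( ) Free  ( ) Pro┃
ame   ┃  Theme:      ( ) Light  (●) Da┃
──────┃  Role:       [Guest         ▼]┃
rank T┃  Phone:      [Alice          ]┃
ve Smi┃  Company:    [               ]┃
lice T┃                               ┃
arol J┃                               ┃
ave Sm┃                               ┃
rank W┃                               ┃
ank Br┃                               ┃
━━━━━━┃                               ┃
      ┃                               ┃
      ┃                               ┃


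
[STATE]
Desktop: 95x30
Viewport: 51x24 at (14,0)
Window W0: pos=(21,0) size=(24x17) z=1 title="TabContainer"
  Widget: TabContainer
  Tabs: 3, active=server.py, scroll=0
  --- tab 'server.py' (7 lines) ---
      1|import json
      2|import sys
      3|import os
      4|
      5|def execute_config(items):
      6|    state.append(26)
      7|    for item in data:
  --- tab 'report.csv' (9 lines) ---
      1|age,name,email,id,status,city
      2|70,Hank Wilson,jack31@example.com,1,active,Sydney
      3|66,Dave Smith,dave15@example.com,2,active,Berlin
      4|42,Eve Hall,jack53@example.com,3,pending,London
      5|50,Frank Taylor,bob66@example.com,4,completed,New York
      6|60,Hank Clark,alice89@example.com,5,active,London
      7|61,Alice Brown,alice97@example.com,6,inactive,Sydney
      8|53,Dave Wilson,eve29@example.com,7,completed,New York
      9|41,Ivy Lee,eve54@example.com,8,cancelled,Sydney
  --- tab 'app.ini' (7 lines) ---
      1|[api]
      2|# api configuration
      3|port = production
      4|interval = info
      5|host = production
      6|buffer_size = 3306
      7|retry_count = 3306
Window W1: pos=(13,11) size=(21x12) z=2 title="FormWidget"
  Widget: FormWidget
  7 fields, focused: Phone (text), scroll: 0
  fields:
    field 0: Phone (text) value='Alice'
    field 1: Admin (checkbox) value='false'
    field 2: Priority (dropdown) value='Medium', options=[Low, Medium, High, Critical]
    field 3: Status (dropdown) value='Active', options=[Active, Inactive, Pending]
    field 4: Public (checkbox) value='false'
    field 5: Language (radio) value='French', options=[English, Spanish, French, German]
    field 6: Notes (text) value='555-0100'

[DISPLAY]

       ┏━━━━━━━━━━━━━━━━━━━━━━┓                    
       ┃ TabContainer         ┃                    
       ┠──────────────────────┨                    
       ┃[server.py]│ report.cs┃                    
       ┃──────────────────────┃                    
       ┃import json           ┃                    
       ┃import sys            ┃                    
       ┃import os             ┃                    
       ┃                      ┃                    
       ┃def execute_config(ite┃                    
       ┃    state.append(26)  ┃                    
━━━━━━━━━━━━━━━━━━━┓ in data: ┃                    
 FormWidget        ┃          ┃                    
───────────────────┨          ┃                    
> Phone:      [Ali]┃          ┃                    
  Admin:      [ ]  ┃          ┃                    
  Priority:   [Me▼]┃━━━━━━━━━━┛                    
  Status:     [Ac▼]┃                               
  Public:     [ ]  ┃                               
  Language:   ( ) E┃                               
  Notes:      [555]┃                               
                   ┃                               
━━━━━━━━━━━━━━━━━━━┛                               
                                                   


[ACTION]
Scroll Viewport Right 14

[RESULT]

━━━━━━━━━━━━━━━━┓                                  
ntainer         ┃                                  
────────────────┨                                  
r.py]│ report.cs┃                                  
────────────────┃                                  
 json           ┃                                  
 sys            ┃                                  
 os             ┃                                  
                ┃                                  
ecute_config(ite┃                                  
ate.append(26)  ┃                                  
━━━━━┓ in data: ┃                                  
     ┃          ┃                                  
─────┨          ┃                                  
[Ali]┃          ┃                                  
[ ]  ┃          ┃                                  
[Me▼]┃━━━━━━━━━━┛                                  
[Ac▼]┃                                             
[ ]  ┃                                             
( ) E┃                                             
[555]┃                                             
     ┃                                             
━━━━━┛                                             
                                                   


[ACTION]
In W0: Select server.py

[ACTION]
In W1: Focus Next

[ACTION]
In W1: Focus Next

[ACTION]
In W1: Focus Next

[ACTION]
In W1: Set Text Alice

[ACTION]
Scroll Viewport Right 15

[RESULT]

━┓                                                 
 ┃                                                 
─┨                                                 
s┃                                                 
─┃                                                 
 ┃                                                 
 ┃                                                 
 ┃                                                 
 ┃                                                 
e┃                                                 
 ┃                                                 
 ┃                                                 
 ┃                                                 
 ┃                                                 
 ┃                                                 
 ┃                                                 
━┛                                                 
                                                   
                                                   
                                                   
                                                   
                                                   
                                                   
                                                   


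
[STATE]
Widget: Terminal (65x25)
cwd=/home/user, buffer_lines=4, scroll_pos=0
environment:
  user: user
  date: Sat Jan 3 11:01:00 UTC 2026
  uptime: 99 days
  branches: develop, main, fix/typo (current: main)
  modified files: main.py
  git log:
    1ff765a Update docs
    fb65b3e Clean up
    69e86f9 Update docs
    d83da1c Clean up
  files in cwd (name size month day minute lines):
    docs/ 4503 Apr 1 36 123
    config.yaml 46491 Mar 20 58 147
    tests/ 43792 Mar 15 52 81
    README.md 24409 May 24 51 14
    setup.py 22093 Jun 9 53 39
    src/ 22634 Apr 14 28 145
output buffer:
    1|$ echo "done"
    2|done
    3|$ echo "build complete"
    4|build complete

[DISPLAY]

$ echo "done"                                                    
done                                                             
$ echo "build complete"                                          
build complete                                                   
$ █                                                              
                                                                 
                                                                 
                                                                 
                                                                 
                                                                 
                                                                 
                                                                 
                                                                 
                                                                 
                                                                 
                                                                 
                                                                 
                                                                 
                                                                 
                                                                 
                                                                 
                                                                 
                                                                 
                                                                 
                                                                 


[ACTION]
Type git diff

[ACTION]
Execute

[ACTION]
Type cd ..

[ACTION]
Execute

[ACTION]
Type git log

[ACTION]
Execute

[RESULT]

$ echo "done"                                                    
done                                                             
$ echo "build complete"                                          
build complete                                                   
$ git diff                                                       
diff --git a/main.py b/main.py                                   
--- a/main.py                                                    
+++ b/main.py                                                    
@@ -1,3 +1,4 @@                                                  
+# updated                                                       
 import sys                                                      
$ cd ..                                                          
                                                                 
$ git log                                                        
1ff765a Update docs                                              
fb65b3e Clean up                                                 
69e86f9 Update docs                                              
d83da1c Clean up                                                 
$ █                                                              
                                                                 
                                                                 
                                                                 
                                                                 
                                                                 
                                                                 


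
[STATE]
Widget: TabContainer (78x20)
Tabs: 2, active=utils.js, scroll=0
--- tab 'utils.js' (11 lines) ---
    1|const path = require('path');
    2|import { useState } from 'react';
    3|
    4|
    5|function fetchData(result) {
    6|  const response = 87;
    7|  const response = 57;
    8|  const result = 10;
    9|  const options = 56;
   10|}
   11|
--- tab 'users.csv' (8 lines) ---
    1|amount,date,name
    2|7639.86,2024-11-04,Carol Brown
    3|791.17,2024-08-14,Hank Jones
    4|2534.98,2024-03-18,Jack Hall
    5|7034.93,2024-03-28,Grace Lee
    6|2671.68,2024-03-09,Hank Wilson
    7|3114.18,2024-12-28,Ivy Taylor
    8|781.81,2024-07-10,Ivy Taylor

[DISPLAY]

[utils.js]│ users.csv                                                         
──────────────────────────────────────────────────────────────────────────────
const path = require('path');                                                 
import { useState } from 'react';                                             
                                                                              
                                                                              
function fetchData(result) {                                                  
  const response = 87;                                                        
  const response = 57;                                                        
  const result = 10;                                                          
  const options = 56;                                                         
}                                                                             
                                                                              
                                                                              
                                                                              
                                                                              
                                                                              
                                                                              
                                                                              
                                                                              


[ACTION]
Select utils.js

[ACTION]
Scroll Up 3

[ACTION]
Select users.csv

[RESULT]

 utils.js │[users.csv]                                                        
──────────────────────────────────────────────────────────────────────────────
amount,date,name                                                              
7639.86,2024-11-04,Carol Brown                                                
791.17,2024-08-14,Hank Jones                                                  
2534.98,2024-03-18,Jack Hall                                                  
7034.93,2024-03-28,Grace Lee                                                  
2671.68,2024-03-09,Hank Wilson                                                
3114.18,2024-12-28,Ivy Taylor                                                 
781.81,2024-07-10,Ivy Taylor                                                  
                                                                              
                                                                              
                                                                              
                                                                              
                                                                              
                                                                              
                                                                              
                                                                              
                                                                              
                                                                              


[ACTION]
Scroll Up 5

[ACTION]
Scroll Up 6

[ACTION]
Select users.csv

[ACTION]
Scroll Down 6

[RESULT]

 utils.js │[users.csv]                                                        
──────────────────────────────────────────────────────────────────────────────
3114.18,2024-12-28,Ivy Taylor                                                 
781.81,2024-07-10,Ivy Taylor                                                  
                                                                              
                                                                              
                                                                              
                                                                              
                                                                              
                                                                              
                                                                              
                                                                              
                                                                              
                                                                              
                                                                              
                                                                              
                                                                              
                                                                              
                                                                              
                                                                              


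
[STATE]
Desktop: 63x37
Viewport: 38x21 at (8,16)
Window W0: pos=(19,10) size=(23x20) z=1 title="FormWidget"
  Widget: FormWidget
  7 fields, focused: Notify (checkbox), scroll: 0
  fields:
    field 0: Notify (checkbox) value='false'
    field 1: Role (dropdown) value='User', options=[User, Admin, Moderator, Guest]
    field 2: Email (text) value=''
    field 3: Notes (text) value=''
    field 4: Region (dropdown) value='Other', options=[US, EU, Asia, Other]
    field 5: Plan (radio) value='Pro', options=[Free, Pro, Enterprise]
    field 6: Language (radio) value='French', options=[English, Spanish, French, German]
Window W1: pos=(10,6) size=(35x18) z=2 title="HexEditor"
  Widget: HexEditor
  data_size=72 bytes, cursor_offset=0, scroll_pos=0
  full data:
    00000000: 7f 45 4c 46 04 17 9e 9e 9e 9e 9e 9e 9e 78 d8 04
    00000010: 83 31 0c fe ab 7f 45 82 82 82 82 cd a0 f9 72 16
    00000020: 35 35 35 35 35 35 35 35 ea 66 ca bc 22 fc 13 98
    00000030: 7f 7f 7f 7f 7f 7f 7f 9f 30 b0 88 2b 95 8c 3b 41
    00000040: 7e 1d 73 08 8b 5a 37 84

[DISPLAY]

  ┃                                 ┃ 
  ┃                                 ┃ 
  ┃                                 ┃ 
  ┃                                 ┃ 
  ┃                                 ┃ 
  ┃                                 ┃ 
  ┃                                 ┃ 
  ┗━━━━━━━━━━━━━━━━━━━━━━━━━━━━━━━━━┛ 
           ┃                     ┃    
           ┃                     ┃    
           ┃                     ┃    
           ┃                     ┃    
           ┃                     ┃    
           ┗━━━━━━━━━━━━━━━━━━━━━┛    
                                      
                                      
                                      
                                      
                                      
                                      
                                      


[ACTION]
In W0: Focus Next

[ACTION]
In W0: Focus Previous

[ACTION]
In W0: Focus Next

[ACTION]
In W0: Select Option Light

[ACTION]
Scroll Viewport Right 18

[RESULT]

                   ┃                  
                   ┃                  
                   ┃                  
                   ┃                  
                   ┃                  
                   ┃                  
                   ┃                  
━━━━━━━━━━━━━━━━━━━┛                  
                ┃                     
                ┃                     
                ┃                     
                ┃                     
                ┃                     
━━━━━━━━━━━━━━━━┛                     
                                      
                                      
                                      
                                      
                                      
                                      
                                      


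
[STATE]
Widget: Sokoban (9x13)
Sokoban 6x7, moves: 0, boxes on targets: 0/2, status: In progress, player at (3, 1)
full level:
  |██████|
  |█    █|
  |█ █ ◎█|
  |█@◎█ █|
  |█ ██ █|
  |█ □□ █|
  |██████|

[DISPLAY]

██████   
█    █   
█ █ ◎█   
█@◎█ █   
█ ██ █   
█ □□ █   
██████   
Moves: 0 
         
         
         
         
         


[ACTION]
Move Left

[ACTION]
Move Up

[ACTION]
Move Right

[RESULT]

██████   
█    █   
█@█ ◎█   
█ ◎█ █   
█ ██ █   
█ □□ █   
██████   
Moves: 1 
         
         
         
         
         


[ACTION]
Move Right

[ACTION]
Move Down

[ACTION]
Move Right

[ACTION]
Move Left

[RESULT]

██████   
█    █   
█ █ ◎█   
█@◎█ █   
█ ██ █   
█ □□ █   
██████   
Moves: 4 
         
         
         
         
         


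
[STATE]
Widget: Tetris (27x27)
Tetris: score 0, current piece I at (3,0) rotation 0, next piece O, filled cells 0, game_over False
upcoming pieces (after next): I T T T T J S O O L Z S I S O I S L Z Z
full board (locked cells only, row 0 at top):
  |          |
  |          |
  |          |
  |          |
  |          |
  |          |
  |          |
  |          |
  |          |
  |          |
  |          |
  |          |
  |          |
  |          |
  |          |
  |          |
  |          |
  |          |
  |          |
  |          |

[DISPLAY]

   ████   │Next:           
          │▓▓              
          │▓▓              
          │                
          │                
          │                
          │Score:          
          │0               
          │                
          │                
          │                
          │                
          │                
          │                
          │                
          │                
          │                
          │                
          │                
          │                
          │                
          │                
          │                
          │                
          │                
          │                
          │                


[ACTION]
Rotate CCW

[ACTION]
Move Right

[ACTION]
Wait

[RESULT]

          │Next:           
    █     │▓▓              
    █     │▓▓              
    █     │                
    █     │                
          │                
          │Score:          
          │0               
          │                
          │                
          │                
          │                
          │                
          │                
          │                
          │                
          │                
          │                
          │                
          │                
          │                
          │                
          │                
          │                
          │                
          │                
          │                


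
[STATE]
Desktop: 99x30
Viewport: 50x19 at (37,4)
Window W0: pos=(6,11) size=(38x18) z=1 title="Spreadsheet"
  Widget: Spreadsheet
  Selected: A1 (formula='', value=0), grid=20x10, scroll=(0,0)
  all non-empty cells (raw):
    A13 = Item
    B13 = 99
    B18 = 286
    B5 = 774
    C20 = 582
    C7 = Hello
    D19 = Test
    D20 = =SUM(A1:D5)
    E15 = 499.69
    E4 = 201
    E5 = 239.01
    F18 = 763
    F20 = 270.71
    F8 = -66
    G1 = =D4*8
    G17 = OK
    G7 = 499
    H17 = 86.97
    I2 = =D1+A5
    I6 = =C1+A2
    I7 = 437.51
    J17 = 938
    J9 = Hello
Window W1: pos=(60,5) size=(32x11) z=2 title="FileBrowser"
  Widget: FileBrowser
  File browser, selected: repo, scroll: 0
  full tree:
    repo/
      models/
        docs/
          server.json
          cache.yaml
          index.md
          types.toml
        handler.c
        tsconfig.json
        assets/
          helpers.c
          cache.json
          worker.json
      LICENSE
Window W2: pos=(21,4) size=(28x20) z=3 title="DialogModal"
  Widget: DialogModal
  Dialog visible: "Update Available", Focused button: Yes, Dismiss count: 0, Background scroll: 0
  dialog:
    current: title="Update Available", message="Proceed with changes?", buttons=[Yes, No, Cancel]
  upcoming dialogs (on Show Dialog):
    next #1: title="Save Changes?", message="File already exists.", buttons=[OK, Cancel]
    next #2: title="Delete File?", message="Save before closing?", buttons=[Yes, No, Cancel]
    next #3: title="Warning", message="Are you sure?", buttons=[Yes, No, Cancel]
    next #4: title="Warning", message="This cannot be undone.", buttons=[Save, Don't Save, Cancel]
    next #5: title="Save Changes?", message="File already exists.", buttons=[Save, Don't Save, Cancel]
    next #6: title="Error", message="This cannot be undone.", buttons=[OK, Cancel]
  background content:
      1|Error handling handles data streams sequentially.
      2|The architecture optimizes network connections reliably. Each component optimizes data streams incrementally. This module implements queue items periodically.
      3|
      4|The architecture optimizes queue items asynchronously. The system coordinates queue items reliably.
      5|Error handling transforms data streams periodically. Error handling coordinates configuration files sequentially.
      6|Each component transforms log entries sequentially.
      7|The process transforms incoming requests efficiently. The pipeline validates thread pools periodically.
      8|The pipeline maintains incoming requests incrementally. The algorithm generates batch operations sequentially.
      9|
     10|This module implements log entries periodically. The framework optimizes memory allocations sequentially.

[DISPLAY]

━━━━━━━━━━━┓                                      
           ┃           ┏━━━━━━━━━━━━━━━━━━━━━━━━━━
───────────┨           ┃ FileBrowser              
handles dat┃           ┠──────────────────────────
e optimizes┃           ┃> [-] repo/               
           ┃           ┃    [+] models/           
e optimizes┃           ┃    LICENSE               
transforms ┃           ┃                          
────────┐s ┃           ┃                          
ilable  │nc┃           ┃                          
 changes│nc┃           ┃                          
Cancel  │  ┃           ┗━━━━━━━━━━━━━━━━━━━━━━━━━━
────────┘og┃                                      
           ┃                                      
           ┃                                      
           ┃                                      
           ┃                                      
           ┃                                      
           ┃                                      


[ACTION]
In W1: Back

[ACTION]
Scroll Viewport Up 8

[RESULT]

                                                  
                                                  
                                                  
                                                  
━━━━━━━━━━━┓                                      
           ┃           ┏━━━━━━━━━━━━━━━━━━━━━━━━━━
───────────┨           ┃ FileBrowser              
handles dat┃           ┠──────────────────────────
e optimizes┃           ┃> [-] repo/               
           ┃           ┃    [+] models/           
e optimizes┃           ┃    LICENSE               
transforms ┃           ┃                          
────────┐s ┃           ┃                          
ilable  │nc┃           ┃                          
 changes│nc┃           ┃                          
Cancel  │  ┃           ┗━━━━━━━━━━━━━━━━━━━━━━━━━━
────────┘og┃                                      
           ┃                                      
           ┃                                      


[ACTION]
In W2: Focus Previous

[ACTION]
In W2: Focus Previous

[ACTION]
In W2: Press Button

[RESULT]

                                                  
                                                  
                                                  
                                                  
━━━━━━━━━━━┓                                      
           ┃           ┏━━━━━━━━━━━━━━━━━━━━━━━━━━
───────────┨           ┃ FileBrowser              
handles dat┃           ┠──────────────────────────
e optimizes┃           ┃> [-] repo/               
           ┃           ┃    [+] models/           
e optimizes┃           ┃    LICENSE               
transforms ┃           ┃                          
transforms ┃           ┃                          
nsforms inc┃           ┃                          
intains inc┃           ┃                          
           ┃           ┗━━━━━━━━━━━━━━━━━━━━━━━━━━
lements log┃                                      
           ┃                                      
           ┃                                      
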